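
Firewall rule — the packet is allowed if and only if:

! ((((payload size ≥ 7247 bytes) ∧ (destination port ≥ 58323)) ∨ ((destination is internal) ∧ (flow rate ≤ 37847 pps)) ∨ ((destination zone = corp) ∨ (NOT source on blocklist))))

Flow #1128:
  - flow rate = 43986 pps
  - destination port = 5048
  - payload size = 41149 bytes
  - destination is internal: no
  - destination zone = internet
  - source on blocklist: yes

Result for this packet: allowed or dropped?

Atomic conditions:
  payload size ≥ 7247 bytes: 41149 ≥ 7247 is true
  destination port ≥ 58323: 5048 ≥ 58323 is false
  destination is internal: no → false
  flow rate ≤ 37847 pps: 43986 ≤ 37847 is false
  destination zone = corp: internet == corp is false
  NOT source on blocklist: yes → false
Combine:
[1.1] true AND false = false
[1.2] false AND false = false
[1.3] false OR false = false
[1] false OR false OR false = false
[root] NOT false = true
Overall: true → allowed

Allowed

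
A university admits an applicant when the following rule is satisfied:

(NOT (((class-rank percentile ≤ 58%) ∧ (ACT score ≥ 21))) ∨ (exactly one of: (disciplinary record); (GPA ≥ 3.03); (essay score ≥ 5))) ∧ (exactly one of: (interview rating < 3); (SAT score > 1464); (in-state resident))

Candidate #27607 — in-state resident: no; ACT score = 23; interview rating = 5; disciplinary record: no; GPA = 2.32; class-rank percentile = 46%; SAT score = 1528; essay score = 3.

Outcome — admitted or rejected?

Atomic conditions:
  class-rank percentile ≤ 58%: 46 ≤ 58 is true
  ACT score ≥ 21: 23 ≥ 21 is true
  disciplinary record: no → false
  GPA ≥ 3.03: 2.32 ≥ 3.03 is false
  essay score ≥ 5: 3 ≥ 5 is false
  interview rating < 3: 5 < 3 is false
  SAT score > 1464: 1528 > 1464 is true
  in-state resident: no → false
Combine:
[1.1.1] true AND true = true
[1.1] NOT true = false
[1.2] exactly-one(false, false, false) = false
[1] false OR false = false
[2] exactly-one(false, true, false) = true
[root] false AND true = false
Overall: false → rejected

Rejected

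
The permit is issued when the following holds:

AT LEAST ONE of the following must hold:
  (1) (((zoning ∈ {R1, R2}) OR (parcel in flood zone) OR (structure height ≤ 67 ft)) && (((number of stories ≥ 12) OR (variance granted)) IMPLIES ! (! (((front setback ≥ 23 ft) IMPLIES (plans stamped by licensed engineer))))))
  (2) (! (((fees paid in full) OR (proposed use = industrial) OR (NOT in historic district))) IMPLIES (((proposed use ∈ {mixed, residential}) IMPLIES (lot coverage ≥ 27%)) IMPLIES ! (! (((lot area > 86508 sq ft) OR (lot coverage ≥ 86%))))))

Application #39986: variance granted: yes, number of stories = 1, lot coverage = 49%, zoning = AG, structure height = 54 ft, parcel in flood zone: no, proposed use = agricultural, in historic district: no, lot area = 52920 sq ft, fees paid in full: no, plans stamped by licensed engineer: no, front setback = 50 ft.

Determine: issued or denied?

Issued

Atomic conditions:
  zoning ∈ {R1, R2}: AG is not in the set → false
  parcel in flood zone: no → false
  structure height ≤ 67 ft: 54 ≤ 67 is true
  number of stories ≥ 12: 1 ≥ 12 is false
  variance granted: yes → true
  front setback ≥ 23 ft: 50 ≥ 23 is true
  plans stamped by licensed engineer: no → false
  fees paid in full: no → false
  proposed use = industrial: agricultural == industrial is false
  NOT in historic district: no → true
  proposed use ∈ {mixed, residential}: agricultural is not in the set → false
  lot coverage ≥ 27%: 49 ≥ 27 is true
  lot area > 86508 sq ft: 52920 > 86508 is false
  lot coverage ≥ 86%: 49 ≥ 86 is false
Combine:
[1.1] false OR false OR true = true
[1.2.1] false OR true = true
[1.2.2.1.1] true → false = false
[1.2.2.1] NOT false = true
[1.2.2] NOT true = false
[1.2] true → false = false
[1] true AND false = false
[2.1.1] false OR false OR true = true
[2.1] NOT true = false
[2.2.1] false → true (antecedent false ⇒ implication holds) = true
[2.2.2.1.1] false OR false = false
[2.2.2.1] NOT false = true
[2.2.2] NOT true = false
[2.2] true → false = false
[2] false → false (antecedent false ⇒ implication holds) = true
[root] false OR true = true
Overall: true → issued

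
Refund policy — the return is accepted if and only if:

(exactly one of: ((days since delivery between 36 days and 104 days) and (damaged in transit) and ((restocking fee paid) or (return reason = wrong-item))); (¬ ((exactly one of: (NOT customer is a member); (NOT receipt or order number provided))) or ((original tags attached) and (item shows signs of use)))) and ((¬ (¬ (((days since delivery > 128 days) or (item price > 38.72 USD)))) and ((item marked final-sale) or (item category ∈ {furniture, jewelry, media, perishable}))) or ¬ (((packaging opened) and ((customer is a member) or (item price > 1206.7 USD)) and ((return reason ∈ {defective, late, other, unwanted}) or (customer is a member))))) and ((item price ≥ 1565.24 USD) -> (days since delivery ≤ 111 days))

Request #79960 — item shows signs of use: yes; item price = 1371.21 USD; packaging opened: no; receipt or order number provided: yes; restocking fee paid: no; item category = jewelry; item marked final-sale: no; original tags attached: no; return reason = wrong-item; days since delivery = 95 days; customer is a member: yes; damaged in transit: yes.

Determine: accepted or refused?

Refused

Atomic conditions:
  days since delivery between 36 days and 104 days: 95 in [36, 104] is true
  damaged in transit: yes → true
  restocking fee paid: no → false
  return reason = wrong-item: wrong-item == wrong-item is true
  NOT customer is a member: yes → false
  NOT receipt or order number provided: yes → false
  original tags attached: no → false
  item shows signs of use: yes → true
  days since delivery > 128 days: 95 > 128 is false
  item price > 38.72 USD: 1371.21 > 38.72 is true
  item marked final-sale: no → false
  item category ∈ {furniture, jewelry, media, perishable}: jewelry is in the set → true
  packaging opened: no → false
  customer is a member: yes → true
  item price > 1206.7 USD: 1371.21 > 1206.7 is true
  return reason ∈ {defective, late, other, unwanted}: wrong-item is not in the set → false
  item price ≥ 1565.24 USD: 1371.21 ≥ 1565.24 is false
  days since delivery ≤ 111 days: 95 ≤ 111 is true
Combine:
[1.1.3] false OR true = true
[1.1] true AND true AND true = true
[1.2.1.1] exactly-one(false, false) = false
[1.2.1] NOT false = true
[1.2.2] false AND true = false
[1.2] true OR false = true
[1] exactly-one(true, true) = false
[2.1.1.1.1] false OR true = true
[2.1.1.1] NOT true = false
[2.1.1] NOT false = true
[2.1.2] false OR true = true
[2.1] true AND true = true
[2.2.1.2] true OR true = true
[2.2.1.3] false OR true = true
[2.2.1] false AND true AND true = false
[2.2] NOT false = true
[2] true OR true = true
[3] false → true (antecedent false ⇒ implication holds) = true
[root] false AND true AND true = false
Overall: false → refused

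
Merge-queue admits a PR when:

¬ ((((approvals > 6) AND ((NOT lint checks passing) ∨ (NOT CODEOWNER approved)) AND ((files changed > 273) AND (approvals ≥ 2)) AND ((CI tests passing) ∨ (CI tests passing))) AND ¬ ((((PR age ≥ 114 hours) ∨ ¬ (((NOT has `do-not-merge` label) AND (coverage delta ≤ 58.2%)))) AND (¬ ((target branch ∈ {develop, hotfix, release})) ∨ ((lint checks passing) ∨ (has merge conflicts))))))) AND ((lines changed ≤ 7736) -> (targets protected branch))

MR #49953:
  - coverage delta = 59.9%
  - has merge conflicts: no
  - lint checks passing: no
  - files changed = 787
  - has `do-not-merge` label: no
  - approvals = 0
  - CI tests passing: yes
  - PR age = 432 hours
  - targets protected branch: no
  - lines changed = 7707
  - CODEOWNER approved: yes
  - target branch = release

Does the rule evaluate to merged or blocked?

Atomic conditions:
  approvals > 6: 0 > 6 is false
  NOT lint checks passing: no → true
  NOT CODEOWNER approved: yes → false
  files changed > 273: 787 > 273 is true
  approvals ≥ 2: 0 ≥ 2 is false
  CI tests passing: yes → true
  PR age ≥ 114 hours: 432 ≥ 114 is true
  NOT has `do-not-merge` label: no → true
  coverage delta ≤ 58.2%: 59.9 ≤ 58.2 is false
  target branch ∈ {develop, hotfix, release}: release is in the set → true
  lint checks passing: no → false
  has merge conflicts: no → false
  lines changed ≤ 7736: 7707 ≤ 7736 is true
  targets protected branch: no → false
Combine:
[1.1.1.2] true OR false = true
[1.1.1.3] true AND false = false
[1.1.1.4] true OR true = true
[1.1.1] false AND true AND false AND true = false
[1.1.2.1.1.2.1] true AND false = false
[1.1.2.1.1.2] NOT false = true
[1.1.2.1.1] true OR true = true
[1.1.2.1.2.1] NOT true = false
[1.1.2.1.2.2] false OR false = false
[1.1.2.1.2] false OR false = false
[1.1.2.1] true AND false = false
[1.1.2] NOT false = true
[1.1] false AND true = false
[1] NOT false = true
[2] true → false = false
[root] true AND false = false
Overall: false → blocked

Blocked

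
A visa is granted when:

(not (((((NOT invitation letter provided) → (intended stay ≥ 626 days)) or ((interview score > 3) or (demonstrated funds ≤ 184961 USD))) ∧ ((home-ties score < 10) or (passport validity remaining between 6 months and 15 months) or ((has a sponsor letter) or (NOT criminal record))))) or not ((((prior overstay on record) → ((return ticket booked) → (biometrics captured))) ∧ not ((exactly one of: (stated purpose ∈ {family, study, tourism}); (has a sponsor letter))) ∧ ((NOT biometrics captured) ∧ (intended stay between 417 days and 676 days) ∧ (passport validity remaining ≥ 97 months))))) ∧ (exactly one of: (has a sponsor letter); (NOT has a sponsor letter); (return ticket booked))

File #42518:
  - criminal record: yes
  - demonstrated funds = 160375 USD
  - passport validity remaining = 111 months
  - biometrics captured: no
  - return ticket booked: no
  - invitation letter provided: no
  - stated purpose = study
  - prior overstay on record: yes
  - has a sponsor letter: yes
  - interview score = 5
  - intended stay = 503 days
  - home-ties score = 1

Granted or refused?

Atomic conditions:
  NOT invitation letter provided: no → true
  intended stay ≥ 626 days: 503 ≥ 626 is false
  interview score > 3: 5 > 3 is true
  demonstrated funds ≤ 184961 USD: 160375 ≤ 184961 is true
  home-ties score < 10: 1 < 10 is true
  passport validity remaining between 6 months and 15 months: 111 in [6, 15] is false
  has a sponsor letter: yes → true
  NOT criminal record: yes → false
  prior overstay on record: yes → true
  return ticket booked: no → false
  biometrics captured: no → false
  stated purpose ∈ {family, study, tourism}: study is in the set → true
  NOT biometrics captured: no → true
  intended stay between 417 days and 676 days: 503 in [417, 676] is true
  passport validity remaining ≥ 97 months: 111 ≥ 97 is true
  NOT has a sponsor letter: yes → false
Combine:
[1.1.1.1.1] true → false = false
[1.1.1.1.2] true OR true = true
[1.1.1.1] false OR true = true
[1.1.1.2.3] true OR false = true
[1.1.1.2] true OR false OR true = true
[1.1.1] true AND true = true
[1.1] NOT true = false
[1.2.1.1.2] false → false (antecedent false ⇒ implication holds) = true
[1.2.1.1] true → true = true
[1.2.1.2.1] exactly-one(true, true) = false
[1.2.1.2] NOT false = true
[1.2.1.3] true AND true AND true = true
[1.2.1] true AND true AND true = true
[1.2] NOT true = false
[1] false OR false = false
[2] exactly-one(true, false, false) = true
[root] false AND true = false
Overall: false → refused

Refused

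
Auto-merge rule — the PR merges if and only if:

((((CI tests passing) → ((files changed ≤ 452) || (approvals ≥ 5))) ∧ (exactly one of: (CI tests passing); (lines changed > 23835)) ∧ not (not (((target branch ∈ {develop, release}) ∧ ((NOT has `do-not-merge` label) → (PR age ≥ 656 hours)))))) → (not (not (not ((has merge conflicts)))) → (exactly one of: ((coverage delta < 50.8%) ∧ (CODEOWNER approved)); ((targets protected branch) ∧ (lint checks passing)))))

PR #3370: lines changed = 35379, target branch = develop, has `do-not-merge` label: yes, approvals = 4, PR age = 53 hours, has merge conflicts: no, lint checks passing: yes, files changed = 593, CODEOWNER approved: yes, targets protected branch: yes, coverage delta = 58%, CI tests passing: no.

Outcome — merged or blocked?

Atomic conditions:
  CI tests passing: no → false
  files changed ≤ 452: 593 ≤ 452 is false
  approvals ≥ 5: 4 ≥ 5 is false
  lines changed > 23835: 35379 > 23835 is true
  target branch ∈ {develop, release}: develop is in the set → true
  NOT has `do-not-merge` label: yes → false
  PR age ≥ 656 hours: 53 ≥ 656 is false
  has merge conflicts: no → false
  coverage delta < 50.8%: 58 < 50.8 is false
  CODEOWNER approved: yes → true
  targets protected branch: yes → true
  lint checks passing: yes → true
Combine:
[1.1.2] false OR false = false
[1.1] false → false (antecedent false ⇒ implication holds) = true
[1.2] exactly-one(false, true) = true
[1.3.1.1.2] false → false (antecedent false ⇒ implication holds) = true
[1.3.1.1] true AND true = true
[1.3.1] NOT true = false
[1.3] NOT false = true
[1] true AND true AND true = true
[2.1.1.1] NOT false = true
[2.1.1] NOT true = false
[2.1] NOT false = true
[2.2.1] false AND true = false
[2.2.2] true AND true = true
[2.2] exactly-one(false, true) = true
[2] true → true = true
[root] true → true = true
Overall: true → merged

Merged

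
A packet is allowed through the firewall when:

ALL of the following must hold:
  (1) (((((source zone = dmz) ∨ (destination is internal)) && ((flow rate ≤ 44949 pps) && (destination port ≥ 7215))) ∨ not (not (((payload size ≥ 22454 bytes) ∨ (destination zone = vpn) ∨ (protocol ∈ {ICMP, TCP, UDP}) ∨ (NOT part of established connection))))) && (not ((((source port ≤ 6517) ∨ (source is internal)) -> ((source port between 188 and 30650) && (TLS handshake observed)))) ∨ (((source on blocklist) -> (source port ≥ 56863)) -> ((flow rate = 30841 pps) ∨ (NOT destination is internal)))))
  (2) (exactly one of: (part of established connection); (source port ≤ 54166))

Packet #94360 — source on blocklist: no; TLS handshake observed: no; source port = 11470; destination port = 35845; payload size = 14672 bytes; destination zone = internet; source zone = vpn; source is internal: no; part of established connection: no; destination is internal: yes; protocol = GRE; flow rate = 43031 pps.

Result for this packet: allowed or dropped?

Atomic conditions:
  source zone = dmz: vpn == dmz is false
  destination is internal: yes → true
  flow rate ≤ 44949 pps: 43031 ≤ 44949 is true
  destination port ≥ 7215: 35845 ≥ 7215 is true
  payload size ≥ 22454 bytes: 14672 ≥ 22454 is false
  destination zone = vpn: internet == vpn is false
  protocol ∈ {ICMP, TCP, UDP}: GRE is not in the set → false
  NOT part of established connection: no → true
  source port ≤ 6517: 11470 ≤ 6517 is false
  source is internal: no → false
  source port between 188 and 30650: 11470 in [188, 30650] is true
  TLS handshake observed: no → false
  source on blocklist: no → false
  source port ≥ 56863: 11470 ≥ 56863 is false
  flow rate = 30841 pps: 43031 == 30841 is false
  NOT destination is internal: yes → false
  part of established connection: no → false
  source port ≤ 54166: 11470 ≤ 54166 is true
Combine:
[1.1.1.1] false OR true = true
[1.1.1.2] true AND true = true
[1.1.1] true AND true = true
[1.1.2.1.1] false OR false OR false OR true = true
[1.1.2.1] NOT true = false
[1.1.2] NOT false = true
[1.1] true OR true = true
[1.2.1.1.1] false OR false = false
[1.2.1.1.2] true AND false = false
[1.2.1.1] false → false (antecedent false ⇒ implication holds) = true
[1.2.1] NOT true = false
[1.2.2.1] false → false (antecedent false ⇒ implication holds) = true
[1.2.2.2] false OR false = false
[1.2.2] true → false = false
[1.2] false OR false = false
[1] true AND false = false
[2] exactly-one(false, true) = true
[root] false AND true = false
Overall: false → dropped

Dropped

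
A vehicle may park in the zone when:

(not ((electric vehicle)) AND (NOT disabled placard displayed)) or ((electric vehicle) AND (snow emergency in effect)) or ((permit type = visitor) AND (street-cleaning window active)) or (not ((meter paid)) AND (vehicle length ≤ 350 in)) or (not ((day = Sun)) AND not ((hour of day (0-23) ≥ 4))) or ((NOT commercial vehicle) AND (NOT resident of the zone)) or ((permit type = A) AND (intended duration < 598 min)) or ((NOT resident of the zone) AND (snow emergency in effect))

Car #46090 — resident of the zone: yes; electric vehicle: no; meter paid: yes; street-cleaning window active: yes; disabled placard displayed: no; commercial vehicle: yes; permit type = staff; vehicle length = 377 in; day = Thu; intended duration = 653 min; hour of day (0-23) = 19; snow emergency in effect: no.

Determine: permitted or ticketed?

Atomic conditions:
  electric vehicle: no → false
  NOT disabled placard displayed: no → true
  snow emergency in effect: no → false
  permit type = visitor: staff == visitor is false
  street-cleaning window active: yes → true
  meter paid: yes → true
  vehicle length ≤ 350 in: 377 ≤ 350 is false
  day = Sun: Thu == Sun is false
  hour of day (0-23) ≥ 4: 19 ≥ 4 is true
  NOT commercial vehicle: yes → false
  NOT resident of the zone: yes → false
  permit type = A: staff == A is false
  intended duration < 598 min: 653 < 598 is false
Combine:
[1.1] NOT false = true
[1] true AND true = true
[2] false AND false = false
[3] false AND true = false
[4.1] NOT true = false
[4] false AND false = false
[5.1] NOT false = true
[5.2] NOT true = false
[5] true AND false = false
[6] false AND false = false
[7] false AND false = false
[8] false AND false = false
[root] true OR false OR false OR false OR false OR false OR false OR false = true
Overall: true → permitted

Permitted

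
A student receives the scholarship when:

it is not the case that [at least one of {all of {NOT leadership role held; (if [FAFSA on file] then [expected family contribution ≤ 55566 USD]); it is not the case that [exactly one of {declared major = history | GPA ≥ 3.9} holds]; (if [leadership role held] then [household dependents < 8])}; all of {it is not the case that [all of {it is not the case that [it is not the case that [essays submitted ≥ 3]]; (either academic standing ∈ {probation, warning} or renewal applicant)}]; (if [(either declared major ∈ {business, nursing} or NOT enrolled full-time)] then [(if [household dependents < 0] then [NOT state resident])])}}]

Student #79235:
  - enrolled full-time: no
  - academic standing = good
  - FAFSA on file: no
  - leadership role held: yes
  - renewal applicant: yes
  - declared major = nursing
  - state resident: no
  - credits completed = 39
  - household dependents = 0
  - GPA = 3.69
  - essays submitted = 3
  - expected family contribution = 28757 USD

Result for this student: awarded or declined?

Awarded

Atomic conditions:
  NOT leadership role held: yes → false
  FAFSA on file: no → false
  expected family contribution ≤ 55566 USD: 28757 ≤ 55566 is true
  declared major = history: nursing == history is false
  GPA ≥ 3.9: 3.69 ≥ 3.9 is false
  leadership role held: yes → true
  household dependents < 8: 0 < 8 is true
  essays submitted ≥ 3: 3 ≥ 3 is true
  academic standing ∈ {probation, warning}: good is not in the set → false
  renewal applicant: yes → true
  declared major ∈ {business, nursing}: nursing is in the set → true
  NOT enrolled full-time: no → true
  household dependents < 0: 0 < 0 is false
  NOT state resident: no → true
Combine:
[1.1.2] false → true (antecedent false ⇒ implication holds) = true
[1.1.3.1] exactly-one(false, false) = false
[1.1.3] NOT false = true
[1.1.4] true → true = true
[1.1] false AND true AND true AND true = false
[1.2.1.1.1.1] NOT true = false
[1.2.1.1.1] NOT false = true
[1.2.1.1.2] false OR true = true
[1.2.1.1] true AND true = true
[1.2.1] NOT true = false
[1.2.2.1] true OR true = true
[1.2.2.2] false → true (antecedent false ⇒ implication holds) = true
[1.2.2] true → true = true
[1.2] false AND true = false
[1] false OR false = false
[root] NOT false = true
Overall: true → awarded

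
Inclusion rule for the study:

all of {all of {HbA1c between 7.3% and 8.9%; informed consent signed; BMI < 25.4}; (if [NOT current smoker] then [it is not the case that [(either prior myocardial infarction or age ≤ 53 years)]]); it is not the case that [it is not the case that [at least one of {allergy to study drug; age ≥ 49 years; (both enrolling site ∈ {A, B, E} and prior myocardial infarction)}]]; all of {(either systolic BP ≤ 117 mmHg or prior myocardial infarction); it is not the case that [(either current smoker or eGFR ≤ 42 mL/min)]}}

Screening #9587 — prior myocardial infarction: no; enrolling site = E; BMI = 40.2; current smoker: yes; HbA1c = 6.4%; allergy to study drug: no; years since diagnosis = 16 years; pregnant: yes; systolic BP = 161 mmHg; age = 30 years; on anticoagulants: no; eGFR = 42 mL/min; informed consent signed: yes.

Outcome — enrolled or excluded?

Atomic conditions:
  HbA1c between 7.3% and 8.9%: 6.4 in [7.3, 8.9] is false
  informed consent signed: yes → true
  BMI < 25.4: 40.2 < 25.4 is false
  NOT current smoker: yes → false
  prior myocardial infarction: no → false
  age ≤ 53 years: 30 ≤ 53 is true
  allergy to study drug: no → false
  age ≥ 49 years: 30 ≥ 49 is false
  enrolling site ∈ {A, B, E}: E is in the set → true
  systolic BP ≤ 117 mmHg: 161 ≤ 117 is false
  current smoker: yes → true
  eGFR ≤ 42 mL/min: 42 ≤ 42 is true
Combine:
[1] false AND true AND false = false
[2.2.1] false OR true = true
[2.2] NOT true = false
[2] false → false (antecedent false ⇒ implication holds) = true
[3.1.1.3] true AND false = false
[3.1.1] false OR false OR false = false
[3.1] NOT false = true
[3] NOT true = false
[4.1] false OR false = false
[4.2.1] true OR true = true
[4.2] NOT true = false
[4] false AND false = false
[root] false AND true AND false AND false = false
Overall: false → excluded

Excluded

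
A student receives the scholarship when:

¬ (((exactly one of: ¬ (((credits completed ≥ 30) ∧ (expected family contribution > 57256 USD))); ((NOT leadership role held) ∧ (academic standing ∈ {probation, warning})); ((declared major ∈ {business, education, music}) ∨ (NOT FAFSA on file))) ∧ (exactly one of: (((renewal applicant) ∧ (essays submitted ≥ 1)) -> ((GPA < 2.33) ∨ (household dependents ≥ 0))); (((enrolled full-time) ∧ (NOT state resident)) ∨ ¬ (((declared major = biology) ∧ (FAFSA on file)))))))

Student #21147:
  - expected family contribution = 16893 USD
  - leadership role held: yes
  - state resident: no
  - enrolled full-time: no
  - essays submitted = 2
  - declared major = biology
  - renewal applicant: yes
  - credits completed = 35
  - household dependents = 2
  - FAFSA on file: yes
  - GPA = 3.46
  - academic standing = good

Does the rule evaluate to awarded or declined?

Atomic conditions:
  credits completed ≥ 30: 35 ≥ 30 is true
  expected family contribution > 57256 USD: 16893 > 57256 is false
  NOT leadership role held: yes → false
  academic standing ∈ {probation, warning}: good is not in the set → false
  declared major ∈ {business, education, music}: biology is not in the set → false
  NOT FAFSA on file: yes → false
  renewal applicant: yes → true
  essays submitted ≥ 1: 2 ≥ 1 is true
  GPA < 2.33: 3.46 < 2.33 is false
  household dependents ≥ 0: 2 ≥ 0 is true
  enrolled full-time: no → false
  NOT state resident: no → true
  declared major = biology: biology == biology is true
  FAFSA on file: yes → true
Combine:
[1.1.1.1] true AND false = false
[1.1.1] NOT false = true
[1.1.2] false AND false = false
[1.1.3] false OR false = false
[1.1] exactly-one(true, false, false) = true
[1.2.1.1] true AND true = true
[1.2.1.2] false OR true = true
[1.2.1] true → true = true
[1.2.2.1] false AND true = false
[1.2.2.2.1] true AND true = true
[1.2.2.2] NOT true = false
[1.2.2] false OR false = false
[1.2] exactly-one(true, false) = true
[1] true AND true = true
[root] NOT true = false
Overall: false → declined

Declined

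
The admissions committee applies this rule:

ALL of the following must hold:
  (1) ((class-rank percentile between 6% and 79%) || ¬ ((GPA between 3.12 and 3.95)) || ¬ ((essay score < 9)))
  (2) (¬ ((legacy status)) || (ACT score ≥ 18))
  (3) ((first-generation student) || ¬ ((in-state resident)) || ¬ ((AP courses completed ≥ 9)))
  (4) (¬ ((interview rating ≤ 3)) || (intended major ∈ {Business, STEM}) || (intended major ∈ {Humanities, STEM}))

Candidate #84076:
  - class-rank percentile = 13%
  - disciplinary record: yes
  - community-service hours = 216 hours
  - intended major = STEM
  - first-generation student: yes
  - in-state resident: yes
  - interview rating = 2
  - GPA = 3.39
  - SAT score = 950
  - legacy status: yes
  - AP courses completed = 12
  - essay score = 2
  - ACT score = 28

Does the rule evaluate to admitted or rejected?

Admitted

Atomic conditions:
  class-rank percentile between 6% and 79%: 13 in [6, 79] is true
  GPA between 3.12 and 3.95: 3.39 in [3.12, 3.95] is true
  essay score < 9: 2 < 9 is true
  legacy status: yes → true
  ACT score ≥ 18: 28 ≥ 18 is true
  first-generation student: yes → true
  in-state resident: yes → true
  AP courses completed ≥ 9: 12 ≥ 9 is true
  interview rating ≤ 3: 2 ≤ 3 is true
  intended major ∈ {Business, STEM}: STEM is in the set → true
  intended major ∈ {Humanities, STEM}: STEM is in the set → true
Combine:
[1.2] NOT true = false
[1.3] NOT true = false
[1] true OR false OR false = true
[2.1] NOT true = false
[2] false OR true = true
[3.2] NOT true = false
[3.3] NOT true = false
[3] true OR false OR false = true
[4.1] NOT true = false
[4] false OR true OR true = true
[root] true AND true AND true AND true = true
Overall: true → admitted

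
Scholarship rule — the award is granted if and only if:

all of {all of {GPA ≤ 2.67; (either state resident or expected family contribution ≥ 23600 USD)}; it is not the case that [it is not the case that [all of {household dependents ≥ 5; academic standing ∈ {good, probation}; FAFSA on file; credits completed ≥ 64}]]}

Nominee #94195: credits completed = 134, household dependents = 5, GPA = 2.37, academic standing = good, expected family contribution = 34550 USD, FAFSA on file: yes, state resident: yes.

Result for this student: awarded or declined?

Awarded

Atomic conditions:
  GPA ≤ 2.67: 2.37 ≤ 2.67 is true
  state resident: yes → true
  expected family contribution ≥ 23600 USD: 34550 ≥ 23600 is true
  household dependents ≥ 5: 5 ≥ 5 is true
  academic standing ∈ {good, probation}: good is in the set → true
  FAFSA on file: yes → true
  credits completed ≥ 64: 134 ≥ 64 is true
Combine:
[1.2] true OR true = true
[1] true AND true = true
[2.1.1] true AND true AND true AND true = true
[2.1] NOT true = false
[2] NOT false = true
[root] true AND true = true
Overall: true → awarded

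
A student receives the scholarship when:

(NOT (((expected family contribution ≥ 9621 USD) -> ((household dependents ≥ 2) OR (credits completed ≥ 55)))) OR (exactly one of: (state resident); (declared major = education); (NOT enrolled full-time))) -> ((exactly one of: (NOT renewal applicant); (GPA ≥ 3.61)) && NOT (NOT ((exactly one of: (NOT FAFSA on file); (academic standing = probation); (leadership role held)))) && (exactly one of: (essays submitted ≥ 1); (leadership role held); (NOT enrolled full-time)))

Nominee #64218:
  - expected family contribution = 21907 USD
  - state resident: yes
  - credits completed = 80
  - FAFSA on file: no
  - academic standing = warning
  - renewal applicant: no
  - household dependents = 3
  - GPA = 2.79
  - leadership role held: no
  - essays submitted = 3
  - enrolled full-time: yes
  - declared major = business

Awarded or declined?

Awarded

Atomic conditions:
  expected family contribution ≥ 9621 USD: 21907 ≥ 9621 is true
  household dependents ≥ 2: 3 ≥ 2 is true
  credits completed ≥ 55: 80 ≥ 55 is true
  state resident: yes → true
  declared major = education: business == education is false
  NOT enrolled full-time: yes → false
  NOT renewal applicant: no → true
  GPA ≥ 3.61: 2.79 ≥ 3.61 is false
  NOT FAFSA on file: no → true
  academic standing = probation: warning == probation is false
  leadership role held: no → false
  essays submitted ≥ 1: 3 ≥ 1 is true
Combine:
[1.1.1.2] true OR true = true
[1.1.1] true → true = true
[1.1] NOT true = false
[1.2] exactly-one(true, false, false) = true
[1] false OR true = true
[2.1] exactly-one(true, false) = true
[2.2.1.1] exactly-one(true, false, false) = true
[2.2.1] NOT true = false
[2.2] NOT false = true
[2.3] exactly-one(true, false, false) = true
[2] true AND true AND true = true
[root] true → true = true
Overall: true → awarded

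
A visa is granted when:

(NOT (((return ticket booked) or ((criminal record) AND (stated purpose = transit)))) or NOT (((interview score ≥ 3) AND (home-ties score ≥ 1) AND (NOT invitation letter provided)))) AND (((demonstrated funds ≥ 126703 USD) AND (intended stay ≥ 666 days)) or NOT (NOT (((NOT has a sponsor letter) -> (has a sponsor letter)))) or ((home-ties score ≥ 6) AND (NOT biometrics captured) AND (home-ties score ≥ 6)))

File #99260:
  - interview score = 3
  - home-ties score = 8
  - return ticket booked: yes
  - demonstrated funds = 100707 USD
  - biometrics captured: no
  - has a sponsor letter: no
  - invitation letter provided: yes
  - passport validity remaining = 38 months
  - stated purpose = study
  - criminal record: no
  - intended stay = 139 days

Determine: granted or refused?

Granted

Atomic conditions:
  return ticket booked: yes → true
  criminal record: no → false
  stated purpose = transit: study == transit is false
  interview score ≥ 3: 3 ≥ 3 is true
  home-ties score ≥ 1: 8 ≥ 1 is true
  NOT invitation letter provided: yes → false
  demonstrated funds ≥ 126703 USD: 100707 ≥ 126703 is false
  intended stay ≥ 666 days: 139 ≥ 666 is false
  NOT has a sponsor letter: no → true
  has a sponsor letter: no → false
  home-ties score ≥ 6: 8 ≥ 6 is true
  NOT biometrics captured: no → true
Combine:
[1.1.1.2] false AND false = false
[1.1.1] true OR false = true
[1.1] NOT true = false
[1.2.1] true AND true AND false = false
[1.2] NOT false = true
[1] false OR true = true
[2.1] false AND false = false
[2.2.1.1] true → false = false
[2.2.1] NOT false = true
[2.2] NOT true = false
[2.3] true AND true AND true = true
[2] false OR false OR true = true
[root] true AND true = true
Overall: true → granted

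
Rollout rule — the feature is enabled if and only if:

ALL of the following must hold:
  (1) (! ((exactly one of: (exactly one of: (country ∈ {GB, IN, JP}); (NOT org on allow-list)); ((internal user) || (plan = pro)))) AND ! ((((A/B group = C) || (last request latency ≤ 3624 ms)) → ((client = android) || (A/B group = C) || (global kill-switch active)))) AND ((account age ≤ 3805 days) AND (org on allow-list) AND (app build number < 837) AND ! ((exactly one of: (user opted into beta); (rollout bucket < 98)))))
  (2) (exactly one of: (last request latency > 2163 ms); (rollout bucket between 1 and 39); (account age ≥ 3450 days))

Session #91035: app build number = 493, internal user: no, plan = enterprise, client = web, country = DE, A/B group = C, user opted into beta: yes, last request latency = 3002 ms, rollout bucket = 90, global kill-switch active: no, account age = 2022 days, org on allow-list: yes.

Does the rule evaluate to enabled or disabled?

Atomic conditions:
  country ∈ {GB, IN, JP}: DE is not in the set → false
  NOT org on allow-list: yes → false
  internal user: no → false
  plan = pro: enterprise == pro is false
  A/B group = C: C == C is true
  last request latency ≤ 3624 ms: 3002 ≤ 3624 is true
  client = android: web == android is false
  global kill-switch active: no → false
  account age ≤ 3805 days: 2022 ≤ 3805 is true
  org on allow-list: yes → true
  app build number < 837: 493 < 837 is true
  user opted into beta: yes → true
  rollout bucket < 98: 90 < 98 is true
  last request latency > 2163 ms: 3002 > 2163 is true
  rollout bucket between 1 and 39: 90 in [1, 39] is false
  account age ≥ 3450 days: 2022 ≥ 3450 is false
Combine:
[1.1.1.1] exactly-one(false, false) = false
[1.1.1.2] false OR false = false
[1.1.1] exactly-one(false, false) = false
[1.1] NOT false = true
[1.2.1.1] true OR true = true
[1.2.1.2] false OR true OR false = true
[1.2.1] true → true = true
[1.2] NOT true = false
[1.3.4.1] exactly-one(true, true) = false
[1.3.4] NOT false = true
[1.3] true AND true AND true AND true = true
[1] true AND false AND true = false
[2] exactly-one(true, false, false) = true
[root] false AND true = false
Overall: false → disabled

Disabled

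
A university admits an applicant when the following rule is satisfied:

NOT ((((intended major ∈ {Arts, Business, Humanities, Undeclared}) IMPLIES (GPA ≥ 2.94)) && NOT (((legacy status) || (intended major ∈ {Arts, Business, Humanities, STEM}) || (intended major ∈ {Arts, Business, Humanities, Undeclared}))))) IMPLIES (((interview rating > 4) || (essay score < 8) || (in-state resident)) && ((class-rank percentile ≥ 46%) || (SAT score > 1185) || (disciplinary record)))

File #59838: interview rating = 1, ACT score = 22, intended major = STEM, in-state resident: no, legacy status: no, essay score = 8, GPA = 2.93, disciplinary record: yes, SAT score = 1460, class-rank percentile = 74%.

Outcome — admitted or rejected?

Rejected

Atomic conditions:
  intended major ∈ {Arts, Business, Humanities, Undeclared}: STEM is not in the set → false
  GPA ≥ 2.94: 2.93 ≥ 2.94 is false
  legacy status: no → false
  intended major ∈ {Arts, Business, Humanities, STEM}: STEM is in the set → true
  interview rating > 4: 1 > 4 is false
  essay score < 8: 8 < 8 is false
  in-state resident: no → false
  class-rank percentile ≥ 46%: 74 ≥ 46 is true
  SAT score > 1185: 1460 > 1185 is true
  disciplinary record: yes → true
Combine:
[1.1.1] false → false (antecedent false ⇒ implication holds) = true
[1.1.2.1] false OR true OR false = true
[1.1.2] NOT true = false
[1.1] true AND false = false
[1] NOT false = true
[2.1] false OR false OR false = false
[2.2] true OR true OR true = true
[2] false AND true = false
[root] true → false = false
Overall: false → rejected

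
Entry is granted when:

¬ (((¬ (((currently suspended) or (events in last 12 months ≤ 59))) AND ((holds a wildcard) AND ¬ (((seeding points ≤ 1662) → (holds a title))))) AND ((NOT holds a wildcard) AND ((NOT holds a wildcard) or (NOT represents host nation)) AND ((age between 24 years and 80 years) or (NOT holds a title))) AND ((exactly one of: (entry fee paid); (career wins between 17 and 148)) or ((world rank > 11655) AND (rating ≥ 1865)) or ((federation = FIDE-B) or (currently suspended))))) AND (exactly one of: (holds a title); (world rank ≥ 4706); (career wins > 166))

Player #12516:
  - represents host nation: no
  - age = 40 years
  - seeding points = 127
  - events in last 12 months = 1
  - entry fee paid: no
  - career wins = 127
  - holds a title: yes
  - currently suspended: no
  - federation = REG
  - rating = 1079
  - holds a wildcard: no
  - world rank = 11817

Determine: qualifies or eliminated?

Atomic conditions:
  currently suspended: no → false
  events in last 12 months ≤ 59: 1 ≤ 59 is true
  holds a wildcard: no → false
  seeding points ≤ 1662: 127 ≤ 1662 is true
  holds a title: yes → true
  NOT holds a wildcard: no → true
  NOT represents host nation: no → true
  age between 24 years and 80 years: 40 in [24, 80] is true
  NOT holds a title: yes → false
  entry fee paid: no → false
  career wins between 17 and 148: 127 in [17, 148] is true
  world rank > 11655: 11817 > 11655 is true
  rating ≥ 1865: 1079 ≥ 1865 is false
  federation = FIDE-B: REG == FIDE-B is false
  world rank ≥ 4706: 11817 ≥ 4706 is true
  career wins > 166: 127 > 166 is false
Combine:
[1.1.1.1.1] false OR true = true
[1.1.1.1] NOT true = false
[1.1.1.2.2.1] true → true = true
[1.1.1.2.2] NOT true = false
[1.1.1.2] false AND false = false
[1.1.1] false AND false = false
[1.1.2.2] true OR true = true
[1.1.2.3] true OR false = true
[1.1.2] true AND true AND true = true
[1.1.3.1] exactly-one(false, true) = true
[1.1.3.2] true AND false = false
[1.1.3.3] false OR false = false
[1.1.3] true OR false OR false = true
[1.1] false AND true AND true = false
[1] NOT false = true
[2] exactly-one(true, true, false) = false
[root] true AND false = false
Overall: false → eliminated

Eliminated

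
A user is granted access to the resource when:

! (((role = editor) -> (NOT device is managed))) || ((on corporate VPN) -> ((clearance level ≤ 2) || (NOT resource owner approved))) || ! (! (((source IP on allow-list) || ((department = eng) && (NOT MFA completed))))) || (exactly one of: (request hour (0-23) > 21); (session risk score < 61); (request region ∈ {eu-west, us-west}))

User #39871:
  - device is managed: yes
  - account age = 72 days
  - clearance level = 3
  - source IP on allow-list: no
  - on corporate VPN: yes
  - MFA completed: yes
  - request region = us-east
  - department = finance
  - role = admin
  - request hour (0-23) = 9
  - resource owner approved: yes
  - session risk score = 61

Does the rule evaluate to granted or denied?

Atomic conditions:
  role = editor: admin == editor is false
  NOT device is managed: yes → false
  on corporate VPN: yes → true
  clearance level ≤ 2: 3 ≤ 2 is false
  NOT resource owner approved: yes → false
  source IP on allow-list: no → false
  department = eng: finance == eng is false
  NOT MFA completed: yes → false
  request hour (0-23) > 21: 9 > 21 is false
  session risk score < 61: 61 < 61 is false
  request region ∈ {eu-west, us-west}: us-east is not in the set → false
Combine:
[1.1] false → false (antecedent false ⇒ implication holds) = true
[1] NOT true = false
[2.2] false OR false = false
[2] true → false = false
[3.1.1.2] false AND false = false
[3.1.1] false OR false = false
[3.1] NOT false = true
[3] NOT true = false
[4] exactly-one(false, false, false) = false
[root] false OR false OR false OR false = false
Overall: false → denied

Denied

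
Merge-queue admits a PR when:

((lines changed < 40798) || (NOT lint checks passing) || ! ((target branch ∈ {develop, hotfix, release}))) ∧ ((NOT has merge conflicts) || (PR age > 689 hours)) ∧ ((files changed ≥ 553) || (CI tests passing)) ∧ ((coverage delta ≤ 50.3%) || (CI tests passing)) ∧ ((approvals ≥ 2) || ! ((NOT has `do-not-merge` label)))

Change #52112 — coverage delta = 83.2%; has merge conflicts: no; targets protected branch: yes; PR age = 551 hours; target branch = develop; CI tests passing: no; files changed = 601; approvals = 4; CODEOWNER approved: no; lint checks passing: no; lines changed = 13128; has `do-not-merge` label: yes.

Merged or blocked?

Atomic conditions:
  lines changed < 40798: 13128 < 40798 is true
  NOT lint checks passing: no → true
  target branch ∈ {develop, hotfix, release}: develop is in the set → true
  NOT has merge conflicts: no → true
  PR age > 689 hours: 551 > 689 is false
  files changed ≥ 553: 601 ≥ 553 is true
  CI tests passing: no → false
  coverage delta ≤ 50.3%: 83.2 ≤ 50.3 is false
  approvals ≥ 2: 4 ≥ 2 is true
  NOT has `do-not-merge` label: yes → false
Combine:
[1.3] NOT true = false
[1] true OR true OR false = true
[2] true OR false = true
[3] true OR false = true
[4] false OR false = false
[5.2] NOT false = true
[5] true OR true = true
[root] true AND true AND true AND false AND true = false
Overall: false → blocked

Blocked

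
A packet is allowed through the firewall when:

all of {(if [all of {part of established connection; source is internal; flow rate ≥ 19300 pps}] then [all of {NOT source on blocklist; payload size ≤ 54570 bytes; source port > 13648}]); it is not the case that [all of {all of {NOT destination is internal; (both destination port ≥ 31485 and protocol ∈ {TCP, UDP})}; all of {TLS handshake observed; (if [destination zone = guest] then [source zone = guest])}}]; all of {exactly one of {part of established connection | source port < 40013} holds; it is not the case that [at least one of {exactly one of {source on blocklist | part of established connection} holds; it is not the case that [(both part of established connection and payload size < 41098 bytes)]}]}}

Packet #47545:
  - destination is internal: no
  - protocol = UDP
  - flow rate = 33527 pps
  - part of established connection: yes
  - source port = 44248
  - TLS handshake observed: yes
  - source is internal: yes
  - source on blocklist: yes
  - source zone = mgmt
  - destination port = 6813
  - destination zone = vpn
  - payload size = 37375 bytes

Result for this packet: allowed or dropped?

Atomic conditions:
  part of established connection: yes → true
  source is internal: yes → true
  flow rate ≥ 19300 pps: 33527 ≥ 19300 is true
  NOT source on blocklist: yes → false
  payload size ≤ 54570 bytes: 37375 ≤ 54570 is true
  source port > 13648: 44248 > 13648 is true
  NOT destination is internal: no → true
  destination port ≥ 31485: 6813 ≥ 31485 is false
  protocol ∈ {TCP, UDP}: UDP is in the set → true
  TLS handshake observed: yes → true
  destination zone = guest: vpn == guest is false
  source zone = guest: mgmt == guest is false
  source port < 40013: 44248 < 40013 is false
  source on blocklist: yes → true
  payload size < 41098 bytes: 37375 < 41098 is true
Combine:
[1.1] true AND true AND true = true
[1.2] false AND true AND true = false
[1] true → false = false
[2.1.1.2] false AND true = false
[2.1.1] true AND false = false
[2.1.2.2] false → false (antecedent false ⇒ implication holds) = true
[2.1.2] true AND true = true
[2.1] false AND true = false
[2] NOT false = true
[3.1] exactly-one(true, false) = true
[3.2.1.1] exactly-one(true, true) = false
[3.2.1.2.1] true AND true = true
[3.2.1.2] NOT true = false
[3.2.1] false OR false = false
[3.2] NOT false = true
[3] true AND true = true
[root] false AND true AND true = false
Overall: false → dropped

Dropped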